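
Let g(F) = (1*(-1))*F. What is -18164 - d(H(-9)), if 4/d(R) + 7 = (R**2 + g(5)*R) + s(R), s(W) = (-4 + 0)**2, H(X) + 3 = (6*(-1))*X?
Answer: -42776224/2355 ≈ -18164.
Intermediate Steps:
H(X) = -3 - 6*X (H(X) = -3 + (6*(-1))*X = -3 - 6*X)
s(W) = 16 (s(W) = (-4)**2 = 16)
g(F) = -F
d(R) = 4/(9 + R**2 - 5*R) (d(R) = 4/(-7 + ((R**2 + (-1*5)*R) + 16)) = 4/(-7 + ((R**2 - 5*R) + 16)) = 4/(-7 + (16 + R**2 - 5*R)) = 4/(9 + R**2 - 5*R))
-18164 - d(H(-9)) = -18164 - 4/(9 + (-3 - 6*(-9))**2 - 5*(-3 - 6*(-9))) = -18164 - 4/(9 + (-3 + 54)**2 - 5*(-3 + 54)) = -18164 - 4/(9 + 51**2 - 5*51) = -18164 - 4/(9 + 2601 - 255) = -18164 - 4/2355 = -42776224/2355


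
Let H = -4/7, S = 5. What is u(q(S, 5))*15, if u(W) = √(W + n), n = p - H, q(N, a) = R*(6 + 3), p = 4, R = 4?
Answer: 30*√497/7 ≈ 95.544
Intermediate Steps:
H = -4/7 (H = -4*⅐ = -4/7 ≈ -0.57143)
q(N, a) = 36 (q(N, a) = 4*(6 + 3) = 4*9 = 36)
n = 32/7 (n = 4 - 1*(-4/7) = 4 + 4/7 = 32/7 ≈ 4.5714)
u(W) = √(32/7 + W) (u(W) = √(W + 32/7) = √(32/7 + W))
u(q(S, 5))*15 = (√(224 + 49*36)/7)*15 = (√(224 + 1764)/7)*15 = (√1988/7)*15 = ((2*√497)/7)*15 = (2*√497/7)*15 = 30*√497/7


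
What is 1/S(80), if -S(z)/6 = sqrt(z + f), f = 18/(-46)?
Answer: -sqrt(42113)/10986 ≈ -0.018680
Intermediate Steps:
f = -9/23 (f = 18*(-1/46) = -9/23 ≈ -0.39130)
S(z) = -6*sqrt(-9/23 + z) (S(z) = -6*sqrt(z - 9/23) = -6*sqrt(-9/23 + z))
1/S(80) = 1/(-6*sqrt(-207 + 529*80)/23) = 1/(-6*sqrt(-207 + 42320)/23) = 1/(-6*sqrt(42113)/23) = -sqrt(42113)/10986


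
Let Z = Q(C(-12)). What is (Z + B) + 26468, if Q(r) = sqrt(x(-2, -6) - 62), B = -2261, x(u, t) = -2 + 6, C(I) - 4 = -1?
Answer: 24207 + I*sqrt(58) ≈ 24207.0 + 7.6158*I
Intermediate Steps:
C(I) = 3 (C(I) = 4 - 1 = 3)
x(u, t) = 4
Q(r) = I*sqrt(58) (Q(r) = sqrt(4 - 62) = sqrt(-58) = I*sqrt(58))
Z = I*sqrt(58) ≈ 7.6158*I
(Z + B) + 26468 = (I*sqrt(58) - 2261) + 26468 = (-2261 + I*sqrt(58)) + 26468 = 24207 + I*sqrt(58)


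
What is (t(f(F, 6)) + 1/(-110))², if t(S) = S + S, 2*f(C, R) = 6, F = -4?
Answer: 434281/12100 ≈ 35.891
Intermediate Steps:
f(C, R) = 3 (f(C, R) = (½)*6 = 3)
t(S) = 2*S
(t(f(F, 6)) + 1/(-110))² = (2*3 + 1/(-110))² = (6 - 1/110)² = (659/110)² = 434281/12100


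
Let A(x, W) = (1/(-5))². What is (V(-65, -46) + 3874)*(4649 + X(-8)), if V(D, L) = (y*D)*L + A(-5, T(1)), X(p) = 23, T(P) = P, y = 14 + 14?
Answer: 10230983872/25 ≈ 4.0924e+8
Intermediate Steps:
y = 28
A(x, W) = 1/25 (A(x, W) = (1*(-⅕))² = (-⅕)² = 1/25)
V(D, L) = 1/25 + 28*D*L (V(D, L) = (28*D)*L + 1/25 = 28*D*L + 1/25 = 1/25 + 28*D*L)
(V(-65, -46) + 3874)*(4649 + X(-8)) = ((1/25 + 28*(-65)*(-46)) + 3874)*(4649 + 23) = ((1/25 + 83720) + 3874)*4672 = (2093001/25 + 3874)*4672 = (2189851/25)*4672 = 10230983872/25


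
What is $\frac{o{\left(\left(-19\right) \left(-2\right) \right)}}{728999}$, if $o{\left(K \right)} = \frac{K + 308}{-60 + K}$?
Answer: $- \frac{173}{8018989} \approx -2.1574 \cdot 10^{-5}$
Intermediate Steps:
$o{\left(K \right)} = \frac{308 + K}{-60 + K}$
$\frac{o{\left(\left(-19\right) \left(-2\right) \right)}}{728999} = \frac{\frac{1}{-60 - -38} \left(308 - -38\right)}{728999} = \frac{308 + 38}{-60 + 38} \cdot \frac{1}{728999} = \frac{1}{-22} \cdot 346 \cdot \frac{1}{728999} = \left(- \frac{1}{22}\right) 346 \cdot \frac{1}{728999} = \left(- \frac{173}{11}\right) \frac{1}{728999} = - \frac{173}{8018989}$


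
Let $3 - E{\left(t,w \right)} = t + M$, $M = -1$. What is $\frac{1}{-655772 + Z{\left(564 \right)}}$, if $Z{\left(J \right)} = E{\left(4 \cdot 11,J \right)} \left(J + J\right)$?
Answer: $- \frac{1}{700892} \approx -1.4268 \cdot 10^{-6}$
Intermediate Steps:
$E{\left(t,w \right)} = 4 - t$ ($E{\left(t,w \right)} = 3 - \left(t - 1\right) = 3 - \left(-1 + t\right) = 4 - t$)
$Z{\left(J \right)} = - 80 J$ ($Z{\left(J \right)} = \left(4 - 4 \cdot 11\right) \left(J + J\right) = \left(4 - 44\right) 2 J = - 40 \cdot 2 J = - 80 J$)
$\frac{1}{-655772 + Z{\left(564 \right)}} = \frac{1}{-655772 - 45120} = \frac{1}{-700892} = - \frac{1}{700892}$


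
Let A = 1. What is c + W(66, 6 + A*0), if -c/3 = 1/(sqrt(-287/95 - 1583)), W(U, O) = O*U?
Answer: 396 + I*sqrt(894615)/12556 ≈ 396.0 + 0.07533*I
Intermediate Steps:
c = I*sqrt(894615)/12556 (c = -3/sqrt(-287/95 - 1583) = -3*(-I*sqrt(894615)/37668) = -(-1)*I*sqrt(894615)/12556 = I*sqrt(894615)/12556 ≈ 0.07533*I)
c + W(66, 6 + A*0) = I*sqrt(894615)/12556 + (6 + 1*0)*66 = I*sqrt(894615)/12556 + (6 + 0)*66 = I*sqrt(894615)/12556 + 6*66 = I*sqrt(894615)/12556 + 396 = 396 + I*sqrt(894615)/12556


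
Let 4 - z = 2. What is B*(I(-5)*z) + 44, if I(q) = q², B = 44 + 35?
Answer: 3994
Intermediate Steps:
z = 2 (z = 4 - 1*2 = 4 - 2 = 2)
B = 79
B*(I(-5)*z) + 44 = 79*((-5)²*2) + 44 = 79*(25*2) + 44 = 79*50 + 44 = 3950 + 44 = 3994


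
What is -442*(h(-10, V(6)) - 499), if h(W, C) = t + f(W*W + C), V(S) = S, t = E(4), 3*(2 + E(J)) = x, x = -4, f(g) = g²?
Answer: -14232842/3 ≈ -4.7443e+6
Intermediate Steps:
E(J) = -10/3 (E(J) = -2 + (⅓)*(-4) = -2 - 4/3 = -10/3)
t = -10/3 ≈ -3.3333
h(W, C) = -10/3 + (C + W²)² (h(W, C) = -10/3 + (W*W + C)² = -10/3 + (W² + C)² = -10/3 + (C + W²)²)
-442*(h(-10, V(6)) - 499) = -442*((-10/3 + (6 + (-10)²)²) - 499) = -442*((-10/3 + (6 + 100)²) - 499) = -442*((-10/3 + 106²) - 499) = -442*((-10/3 + 11236) - 499) = -442*(33698/3 - 499) = -442*32201/3 = -14232842/3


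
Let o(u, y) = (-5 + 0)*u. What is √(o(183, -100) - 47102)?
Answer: I*√48017 ≈ 219.13*I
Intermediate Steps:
o(u, y) = -5*u
√(o(183, -100) - 47102) = √(-5*183 - 47102) = √(-915 - 47102) = √(-48017) = I*√48017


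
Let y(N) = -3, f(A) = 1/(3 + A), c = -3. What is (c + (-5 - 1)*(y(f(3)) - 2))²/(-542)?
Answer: -729/542 ≈ -1.3450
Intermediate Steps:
(c + (-5 - 1)*(y(f(3)) - 2))²/(-542) = (-3 + (-5 - 1)*(-3 - 2))²/(-542) = (-3 - 6*(-5))²*(-1/542) = (-3 + 30)²*(-1/542) = 27²*(-1/542) = 729*(-1/542) = -729/542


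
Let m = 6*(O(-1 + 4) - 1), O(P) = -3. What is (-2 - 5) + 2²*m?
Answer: -103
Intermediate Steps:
m = -24 (m = 6*(-3 - 1) = 6*(-4) = -24)
(-2 - 5) + 2²*m = (-2 - 5) + 2²*(-24) = -7 + 4*(-24) = -7 - 96 = -103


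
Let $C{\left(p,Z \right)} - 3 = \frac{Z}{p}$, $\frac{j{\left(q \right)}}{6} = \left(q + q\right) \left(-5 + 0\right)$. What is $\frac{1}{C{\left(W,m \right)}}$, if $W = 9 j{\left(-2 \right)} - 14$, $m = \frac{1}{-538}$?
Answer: $\frac{573508}{1720523} \approx 0.33333$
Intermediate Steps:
$j{\left(q \right)} = - 60 q$ ($j{\left(q \right)} = 6 \left(q + q\right) \left(-5 + 0\right) = 6 \cdot 2 q \left(-5\right) = 6 \left(- 10 q\right) = - 60 q$)
$m = - \frac{1}{538} \approx -0.0018587$
$W = 1066$ ($W = 9 \left(\left(-60\right) \left(-2\right)\right) - 14 = 9 \cdot 120 - 14 = 1080 - 14 = 1066$)
$C{\left(p,Z \right)} = 3 + \frac{Z}{p}$
$\frac{1}{C{\left(W,m \right)}} = \frac{1}{3 - \frac{1}{538 \cdot 1066}} = \frac{1}{3 - \frac{1}{573508}} = \frac{1}{\frac{1720523}{573508}} = \frac{573508}{1720523}$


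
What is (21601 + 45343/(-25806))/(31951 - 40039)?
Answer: -557390063/208718928 ≈ -2.6705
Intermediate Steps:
(21601 + 45343/(-25806))/(31951 - 40039) = (21601 + 45343*(-1/25806))/(-8088) = (21601 - 45343/25806)*(-1/8088) = (557390063/25806)*(-1/8088) = -557390063/208718928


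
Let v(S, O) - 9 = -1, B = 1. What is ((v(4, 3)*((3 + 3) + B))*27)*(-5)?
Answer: -7560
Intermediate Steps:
v(S, O) = 8 (v(S, O) = 9 - 1 = 8)
((v(4, 3)*((3 + 3) + B))*27)*(-5) = ((8*((3 + 3) + 1))*27)*(-5) = ((8*(6 + 1))*27)*(-5) = ((8*7)*27)*(-5) = (56*27)*(-5) = 1512*(-5) = -7560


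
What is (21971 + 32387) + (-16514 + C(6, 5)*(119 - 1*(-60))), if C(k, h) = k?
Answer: 38918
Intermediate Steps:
(21971 + 32387) + (-16514 + C(6, 5)*(119 - 1*(-60))) = (21971 + 32387) + (-16514 + 6*(119 - 1*(-60))) = 54358 + (-16514 + 6*(119 + 60)) = 54358 + (-16514 + 6*179) = 54358 + (-16514 + 1074) = 54358 - 15440 = 38918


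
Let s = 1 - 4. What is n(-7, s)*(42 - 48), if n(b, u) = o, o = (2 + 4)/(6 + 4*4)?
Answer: -18/11 ≈ -1.6364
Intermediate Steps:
s = -3
o = 3/11 (o = 6/(6 + 16) = 6/22 = 6*(1/22) = 3/11 ≈ 0.27273)
n(b, u) = 3/11
n(-7, s)*(42 - 48) = 3*(42 - 48)/11 = (3/11)*(-6) = -18/11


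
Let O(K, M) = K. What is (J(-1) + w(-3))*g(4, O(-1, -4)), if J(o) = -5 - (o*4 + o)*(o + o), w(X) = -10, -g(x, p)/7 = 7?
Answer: 1225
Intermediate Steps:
g(x, p) = -49 (g(x, p) = -7*7 = -49)
J(o) = -5 - 10*o**2 (J(o) = -5 - (4*o + o)*2*o = -5 - 5*o*2*o = -5 - 10*o**2)
(J(-1) + w(-3))*g(4, O(-1, -4)) = ((-5 - 10*(-1)**2) - 10)*(-49) = ((-5 - 10*1) - 10)*(-49) = ((-5 - 10) - 10)*(-49) = (-15 - 10)*(-49) = -25*(-49) = 1225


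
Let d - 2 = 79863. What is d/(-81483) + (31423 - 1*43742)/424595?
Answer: -34914068752/34597274385 ≈ -1.0092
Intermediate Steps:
d = 79865 (d = 2 + 79863 = 79865)
d/(-81483) + (31423 - 1*43742)/424595 = 79865/(-81483) + (31423 - 1*43742)/424595 = 79865*(-1/81483) + (31423 - 43742)*(1/424595) = -79865/81483 - 12319*1/424595 = -79865/81483 - 12319/424595 = -34914068752/34597274385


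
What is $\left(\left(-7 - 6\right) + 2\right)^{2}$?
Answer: $121$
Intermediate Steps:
$\left(\left(-7 - 6\right) + 2\right)^{2} = \left(-13 + 2\right)^{2} = \left(-11\right)^{2} = 121$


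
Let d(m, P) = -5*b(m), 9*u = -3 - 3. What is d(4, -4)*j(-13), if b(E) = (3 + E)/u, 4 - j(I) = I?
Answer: 1785/2 ≈ 892.50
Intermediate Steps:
u = -2/3 (u = (-3 - 3)/9 = (1/9)*(-6) = -2/3 ≈ -0.66667)
j(I) = 4 - I
b(E) = -9/2 - 3*E/2 (b(E) = (3 + E)/(-2/3) = -3*(3 + E)/2 = -9/2 - 3*E/2)
d(m, P) = 45/2 + 15*m/2 (d(m, P) = -5*(-9/2 - 3*m/2) = 45/2 + 15*m/2)
d(4, -4)*j(-13) = (45/2 + (15/2)*4)*(4 - 1*(-13)) = (45/2 + 30)*(4 + 13) = (105/2)*17 = 1785/2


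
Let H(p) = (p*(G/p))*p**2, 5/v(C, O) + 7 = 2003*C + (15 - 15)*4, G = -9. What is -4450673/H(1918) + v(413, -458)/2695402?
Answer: 118140083415787753/878843006877318336 ≈ 0.13443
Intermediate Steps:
v(C, O) = 5/(-7 + 2003*C) (v(C, O) = 5/(-7 + (2003*C + (15 - 15)*4)) = 5/(-7 + (2003*C + 0*4)) = 5/(-7 + (2003*C + 0)) = 5/(-7 + 2003*C))
H(p) = -9*p**2 (H(p) = (p*(-9/p))*p**2 = -9*p**2)
-4450673/H(1918) + v(413, -458)/2695402 = -4450673/((-9*1918**2)) + (5/(-7 + 2003*413))/2695402 = -4450673/((-9*3678724)) + (5/(-7 + 827239))*(1/2695402) = -4450673/(-33108516) + (5/827232)*(1/2695402) = -4450673*(-1/33108516) + (5*(1/827232))*(1/2695402) = 4450673/33108516 + (5/827232)*(1/2695402) = 4450673/33108516 + 5/2229722787264 = 118140083415787753/878843006877318336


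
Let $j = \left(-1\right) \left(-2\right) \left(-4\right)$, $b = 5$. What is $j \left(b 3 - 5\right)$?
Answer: $-80$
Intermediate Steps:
$j = -8$ ($j = 2 \left(-4\right) = -8$)
$j \left(b 3 - 5\right) = - 8 \left(5 \cdot 3 - 5\right) = - 8 \left(15 - 5\right) = \left(-8\right) 10 = -80$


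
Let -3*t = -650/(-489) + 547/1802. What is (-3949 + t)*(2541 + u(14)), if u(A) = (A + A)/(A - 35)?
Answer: -79548108908831/7930602 ≈ -1.0031e+7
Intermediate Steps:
t = -1438783/2643534 (t = -(-650/(-489) + 547/1802)/3 = -(-650*(-1/489) + 547*(1/1802))/3 = -(650/489 + 547/1802)/3 = -1/3*1438783/881178 = -1438783/2643534 ≈ -0.54426)
u(A) = 2*A/(-35 + A) (u(A) = (2*A)/(-35 + A) = 2*A/(-35 + A))
(-3949 + t)*(2541 + u(14)) = (-3949 - 1438783/2643534)*(2541 + 2*14/(-35 + 14)) = -10440754549*(2541 + 2*14/(-21))/2643534 = -10440754549*(2541 + 2*14*(-1/21))/2643534 = -10440754549*(2541 - 4/3)/2643534 = -10440754549/2643534*7619/3 = -79548108908831/7930602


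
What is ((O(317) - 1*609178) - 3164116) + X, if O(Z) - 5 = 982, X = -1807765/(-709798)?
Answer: -2677574156221/709798 ≈ -3.7723e+6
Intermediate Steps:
X = 1807765/709798 (X = -1807765*(-1/709798) = 1807765/709798 ≈ 2.5469)
O(Z) = 987 (O(Z) = 5 + 982 = 987)
((O(317) - 1*609178) - 3164116) + X = ((987 - 1*609178) - 3164116) + 1807765/709798 = ((987 - 609178) - 3164116) + 1807765/709798 = (-608191 - 3164116) + 1807765/709798 = -3772307 + 1807765/709798 = -2677574156221/709798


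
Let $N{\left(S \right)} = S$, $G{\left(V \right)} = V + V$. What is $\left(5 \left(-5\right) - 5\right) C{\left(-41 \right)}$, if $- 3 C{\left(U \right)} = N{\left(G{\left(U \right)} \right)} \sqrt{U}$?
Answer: $- 820 i \sqrt{41} \approx - 5250.6 i$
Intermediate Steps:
$G{\left(V \right)} = 2 V$
$C{\left(U \right)} = - \frac{2 U^{\frac{3}{2}}}{3}$ ($C{\left(U \right)} = - \frac{2 U \sqrt{U}}{3} = - \frac{2 U^{\frac{3}{2}}}{3}$)
$\left(5 \left(-5\right) - 5\right) C{\left(-41 \right)} = \left(5 \left(-5\right) - 5\right) \left(- \frac{2 \left(-41\right)^{\frac{3}{2}}}{3}\right) = \left(-25 - 5\right) \left(- \frac{2 \left(- 41 i \sqrt{41}\right)}{3}\right) = - 30 \frac{82 i \sqrt{41}}{3} = - 820 i \sqrt{41}$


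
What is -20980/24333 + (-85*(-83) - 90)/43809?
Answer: -249877825/355334799 ≈ -0.70322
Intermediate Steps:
-20980/24333 + (-85*(-83) - 90)/43809 = -20980*1/24333 + (7055 - 90)*(1/43809) = -20980/24333 + 6965*(1/43809) = -20980/24333 + 6965/43809 = -249877825/355334799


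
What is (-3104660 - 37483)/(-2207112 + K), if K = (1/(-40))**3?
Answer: 201097152000/141255168001 ≈ 1.4236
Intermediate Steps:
K = -1/64000 (K = (-1/40)**3 = -1/64000 ≈ -1.5625e-5)
(-3104660 - 37483)/(-2207112 + K) = (-3104660 - 37483)/(-2207112 - 1/64000) = -3142143/(-141255168001/64000) = -3142143*(-64000/141255168001) = 201097152000/141255168001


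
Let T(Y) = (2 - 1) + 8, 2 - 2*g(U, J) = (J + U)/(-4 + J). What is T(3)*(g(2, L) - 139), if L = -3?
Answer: -17397/14 ≈ -1242.6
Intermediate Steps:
g(U, J) = 1 - (J + U)/(2*(-4 + J))
T(Y) = 9 (T(Y) = 1 + 8 = 9)
T(3)*(g(2, L) - 139) = 9*((-8 - 3 - 1*2)/(2*(-4 - 3)) - 139) = 9*((½)*(-8 - 3 - 2)/(-7) - 139) = 9*((½)*(-⅐)*(-13) - 139) = 9*(13/14 - 139) = 9*(-1933/14) = -17397/14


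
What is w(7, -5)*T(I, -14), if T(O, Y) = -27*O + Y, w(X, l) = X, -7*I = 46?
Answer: 1144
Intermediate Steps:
I = -46/7 (I = -1/7*46 = -46/7 ≈ -6.5714)
T(O, Y) = Y - 27*O
w(7, -5)*T(I, -14) = 7*(-14 - 27*(-46/7)) = 7*(-14 + 1242/7) = 7*(1144/7) = 1144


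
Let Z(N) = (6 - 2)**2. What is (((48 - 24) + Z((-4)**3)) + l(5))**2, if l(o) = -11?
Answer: 841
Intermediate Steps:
Z(N) = 16 (Z(N) = 4**2 = 16)
(((48 - 24) + Z((-4)**3)) + l(5))**2 = (((48 - 24) + 16) - 11)**2 = ((24 + 16) - 11)**2 = (40 - 11)**2 = 29**2 = 841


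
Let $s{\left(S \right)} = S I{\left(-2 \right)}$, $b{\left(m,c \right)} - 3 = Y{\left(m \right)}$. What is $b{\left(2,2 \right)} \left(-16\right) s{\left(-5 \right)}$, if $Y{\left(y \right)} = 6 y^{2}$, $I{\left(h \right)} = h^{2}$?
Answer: $8640$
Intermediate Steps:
$b{\left(m,c \right)} = 3 + 6 m^{2}$
$s{\left(S \right)} = 4 S$ ($s{\left(S \right)} = S \left(-2\right)^{2} = S 4 = 4 S$)
$b{\left(2,2 \right)} \left(-16\right) s{\left(-5 \right)} = \left(3 + 6 \cdot 2^{2}\right) \left(-16\right) 4 \left(-5\right) = \left(3 + 6 \cdot 4\right) \left(-16\right) \left(-20\right) = \left(3 + 24\right) \left(-16\right) \left(-20\right) = 27 \left(-16\right) \left(-20\right) = \left(-432\right) \left(-20\right) = 8640$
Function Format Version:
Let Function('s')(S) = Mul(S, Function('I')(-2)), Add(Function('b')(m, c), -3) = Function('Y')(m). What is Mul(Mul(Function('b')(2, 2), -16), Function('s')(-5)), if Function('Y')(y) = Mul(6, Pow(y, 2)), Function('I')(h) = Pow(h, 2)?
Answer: 8640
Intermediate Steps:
Function('b')(m, c) = Add(3, Mul(6, Pow(m, 2)))
Function('s')(S) = Mul(4, S) (Function('s')(S) = Mul(S, Pow(-2, 2)) = Mul(S, 4) = Mul(4, S))
Mul(Mul(Function('b')(2, 2), -16), Function('s')(-5)) = Mul(Mul(Add(3, Mul(6, Pow(2, 2))), -16), Mul(4, -5)) = Mul(Mul(Add(3, Mul(6, 4)), -16), -20) = Mul(Mul(Add(3, 24), -16), -20) = Mul(Mul(27, -16), -20) = Mul(-432, -20) = 8640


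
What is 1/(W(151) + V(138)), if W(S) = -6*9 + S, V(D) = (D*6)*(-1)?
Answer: -1/731 ≈ -0.0013680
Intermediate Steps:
V(D) = -6*D (V(D) = (6*D)*(-1) = -6*D)
W(S) = -54 + S
1/(W(151) + V(138)) = 1/((-54 + 151) - 6*138) = 1/(97 - 828) = 1/(-731) = -1/731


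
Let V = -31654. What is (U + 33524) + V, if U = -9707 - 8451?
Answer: -16288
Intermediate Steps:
U = -18158
(U + 33524) + V = (-18158 + 33524) - 31654 = 15366 - 31654 = -16288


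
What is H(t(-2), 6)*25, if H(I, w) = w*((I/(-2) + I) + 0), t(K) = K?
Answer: -150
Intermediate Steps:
H(I, w) = I*w/2 (H(I, w) = w*((I*(-1/2) + I) + 0) = w*((-I/2 + I) + 0) = w*(I/2 + 0) = w*(I/2) = I*w/2)
H(t(-2), 6)*25 = ((1/2)*(-2)*6)*25 = -6*25 = -150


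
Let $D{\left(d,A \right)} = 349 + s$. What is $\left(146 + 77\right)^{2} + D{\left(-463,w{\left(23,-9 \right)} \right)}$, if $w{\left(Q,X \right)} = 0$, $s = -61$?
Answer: $50017$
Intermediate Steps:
$D{\left(d,A \right)} = 288$ ($D{\left(d,A \right)} = 349 - 61 = 288$)
$\left(146 + 77\right)^{2} + D{\left(-463,w{\left(23,-9 \right)} \right)} = \left(146 + 77\right)^{2} + 288 = 223^{2} + 288 = 49729 + 288 = 50017$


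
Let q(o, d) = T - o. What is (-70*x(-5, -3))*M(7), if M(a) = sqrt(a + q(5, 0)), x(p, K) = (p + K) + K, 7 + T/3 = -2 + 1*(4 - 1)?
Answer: 3080*I ≈ 3080.0*I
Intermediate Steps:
T = -18 (T = -21 + 3*(-2 + 1*(4 - 1)) = -21 + 3*(-2 + 1*3) = -21 + 3*(-2 + 3) = -21 + 3*1 = -21 + 3 = -18)
q(o, d) = -18 - o
x(p, K) = p + 2*K (x(p, K) = (K + p) + K = p + 2*K)
M(a) = sqrt(-23 + a) (M(a) = sqrt(a + (-18 - 1*5)) = sqrt(a + (-18 - 5)) = sqrt(a - 23) = sqrt(-23 + a))
(-70*x(-5, -3))*M(7) = (-70*(-5 + 2*(-3)))*sqrt(-23 + 7) = (-70*(-5 - 6))*sqrt(-16) = (-70*(-11))*(4*I) = 770*(4*I) = 3080*I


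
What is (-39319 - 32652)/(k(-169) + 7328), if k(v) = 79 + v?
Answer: -71971/7238 ≈ -9.9435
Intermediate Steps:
(-39319 - 32652)/(k(-169) + 7328) = (-39319 - 32652)/((79 - 169) + 7328) = -71971/(-90 + 7328) = -71971/7238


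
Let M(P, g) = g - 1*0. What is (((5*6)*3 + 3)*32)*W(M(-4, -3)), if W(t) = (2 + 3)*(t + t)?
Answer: -89280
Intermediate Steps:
M(P, g) = g (M(P, g) = g + 0 = g)
W(t) = 10*t (W(t) = 5*(2*t) = 10*t)
(((5*6)*3 + 3)*32)*W(M(-4, -3)) = (((5*6)*3 + 3)*32)*(10*(-3)) = ((30*3 + 3)*32)*(-30) = ((90 + 3)*32)*(-30) = (93*32)*(-30) = 2976*(-30) = -89280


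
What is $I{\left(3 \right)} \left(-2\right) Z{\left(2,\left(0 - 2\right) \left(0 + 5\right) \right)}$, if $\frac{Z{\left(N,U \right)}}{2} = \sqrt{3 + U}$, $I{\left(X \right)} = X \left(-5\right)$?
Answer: $60 i \sqrt{7} \approx 158.75 i$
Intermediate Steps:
$I{\left(X \right)} = - 5 X$
$Z{\left(N,U \right)} = 2 \sqrt{3 + U}$
$I{\left(3 \right)} \left(-2\right) Z{\left(2,\left(0 - 2\right) \left(0 + 5\right) \right)} = \left(-5\right) 3 \left(-2\right) 2 \sqrt{3 + \left(0 - 2\right) \left(0 + 5\right)} = \left(-15\right) \left(-2\right) 2 \sqrt{3 - 10} = 30 \cdot 2 \sqrt{3 - 10} = 30 \cdot 2 \sqrt{-7} = 30 \cdot 2 i \sqrt{7} = 60 i \sqrt{7}$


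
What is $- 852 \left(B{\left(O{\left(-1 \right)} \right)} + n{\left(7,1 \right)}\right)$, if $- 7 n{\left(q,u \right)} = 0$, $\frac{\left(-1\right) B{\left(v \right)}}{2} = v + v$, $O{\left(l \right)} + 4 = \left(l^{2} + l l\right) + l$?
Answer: $-10224$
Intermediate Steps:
$O{\left(l \right)} = -4 + l + 2 l^{2}$ ($O{\left(l \right)} = -4 + \left(\left(l^{2} + l l\right) + l\right) = -4 + \left(\left(l^{2} + l^{2}\right) + l\right) = -4 + \left(2 l^{2} + l\right) = -4 + \left(l + 2 l^{2}\right) = -4 + l + 2 l^{2}$)
$B{\left(v \right)} = - 4 v$ ($B{\left(v \right)} = - 2 \left(v + v\right) = - 2 \cdot 2 v = - 4 v$)
$n{\left(q,u \right)} = 0$ ($n{\left(q,u \right)} = \left(- \frac{1}{7}\right) 0 = 0$)
$- 852 \left(B{\left(O{\left(-1 \right)} \right)} + n{\left(7,1 \right)}\right) = - 852 \left(- 4 \left(-4 - 1 + 2 \left(-1\right)^{2}\right) + 0\right) = - 852 \left(- 4 \left(-4 - 1 + 2 \cdot 1\right) + 0\right) = - 852 \left(- 4 \left(-4 - 1 + 2\right) + 0\right) = - 852 \left(\left(-4\right) \left(-3\right) + 0\right) = - 852 \left(12 + 0\right) = \left(-852\right) 12 = -10224$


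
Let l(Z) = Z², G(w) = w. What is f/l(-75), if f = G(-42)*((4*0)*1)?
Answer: 0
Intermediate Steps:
f = 0 (f = -42*4*0 = -0 = -42*0 = 0)
f/l(-75) = 0/((-75)²) = 0/5625 = 0*(1/5625) = 0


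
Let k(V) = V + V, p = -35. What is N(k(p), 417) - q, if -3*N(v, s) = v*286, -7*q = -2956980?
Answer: -8730800/21 ≈ -4.1575e+5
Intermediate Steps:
k(V) = 2*V
q = 2956980/7 (q = -⅐*(-2956980) = 2956980/7 ≈ 4.2243e+5)
N(v, s) = -286*v/3 (N(v, s) = -v*286/3 = -286*v/3)
N(k(p), 417) - q = -572*(-35)/3 - 1*2956980/7 = -286/3*(-70) - 2956980/7 = 20020/3 - 2956980/7 = -8730800/21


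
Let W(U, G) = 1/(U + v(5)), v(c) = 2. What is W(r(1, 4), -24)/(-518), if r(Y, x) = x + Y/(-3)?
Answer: -3/8806 ≈ -0.00034068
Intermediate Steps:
r(Y, x) = x - Y/3 (r(Y, x) = x + Y*(-⅓) = x - Y/3)
W(U, G) = 1/(2 + U) (W(U, G) = 1/(U + 2) = 1/(2 + U))
W(r(1, 4), -24)/(-518) = 1/((2 + (4 - ⅓*1))*(-518)) = -1/518/(2 + (4 - ⅓)) = -1/518/(2 + 11/3) = -1/518/(17/3) = (3/17)*(-1/518) = -3/8806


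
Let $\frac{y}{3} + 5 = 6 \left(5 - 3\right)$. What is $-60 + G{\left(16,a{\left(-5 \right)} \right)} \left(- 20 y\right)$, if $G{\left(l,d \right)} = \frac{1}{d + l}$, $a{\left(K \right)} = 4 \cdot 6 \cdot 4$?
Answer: $- \frac{255}{4} \approx -63.75$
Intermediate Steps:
$a{\left(K \right)} = 96$ ($a{\left(K \right)} = 24 \cdot 4 = 96$)
$y = 21$ ($y = -15 + 3 \cdot 6 \left(5 - 3\right) = -15 + 3 \cdot 6 \cdot 2 = -15 + 3 \cdot 12 = -15 + 36 = 21$)
$-60 + G{\left(16,a{\left(-5 \right)} \right)} \left(- 20 y\right) = -60 + \frac{\left(-20\right) 21}{96 + 16} = -60 + \frac{1}{112} \left(-420\right) = -60 - \frac{15}{4} = - \frac{255}{4}$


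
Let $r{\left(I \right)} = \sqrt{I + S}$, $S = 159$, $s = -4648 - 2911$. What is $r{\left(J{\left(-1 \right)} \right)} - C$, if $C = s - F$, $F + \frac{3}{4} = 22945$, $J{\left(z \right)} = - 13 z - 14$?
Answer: $\frac{122013}{4} + \sqrt{158} \approx 30516.0$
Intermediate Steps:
$J{\left(z \right)} = -14 - 13 z$
$F = \frac{91777}{4}$ ($F = - \frac{3}{4} + 22945 = \frac{91777}{4} \approx 22944.0$)
$s = -7559$ ($s = -4648 - 2911 = -7559$)
$r{\left(I \right)} = \sqrt{159 + I}$ ($r{\left(I \right)} = \sqrt{I + 159} = \sqrt{159 + I}$)
$C = - \frac{122013}{4}$ ($C = -7559 - \frac{91777}{4} = - \frac{122013}{4} \approx -30503.0$)
$r{\left(J{\left(-1 \right)} \right)} - C = \sqrt{159 - 1} - - \frac{122013}{4} = \sqrt{159 + \left(-14 + 13\right)} + \frac{122013}{4} = \sqrt{159 - 1} + \frac{122013}{4} = \sqrt{158} + \frac{122013}{4} = \frac{122013}{4} + \sqrt{158}$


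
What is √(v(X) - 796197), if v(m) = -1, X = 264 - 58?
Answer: I*√796198 ≈ 892.3*I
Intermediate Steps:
X = 206
√(v(X) - 796197) = √(-1 - 796197) = √(-796198) = I*√796198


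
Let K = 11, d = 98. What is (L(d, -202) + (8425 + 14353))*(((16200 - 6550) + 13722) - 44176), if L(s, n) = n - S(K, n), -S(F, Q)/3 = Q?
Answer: -457063880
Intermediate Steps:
S(F, Q) = -3*Q
L(s, n) = 4*n (L(s, n) = n - (-3)*n = n + 3*n = 4*n)
(L(d, -202) + (8425 + 14353))*(((16200 - 6550) + 13722) - 44176) = (4*(-202) + (8425 + 14353))*(((16200 - 6550) + 13722) - 44176) = (-808 + 22778)*((9650 + 13722) - 44176) = 21970*(23372 - 44176) = 21970*(-20804) = -457063880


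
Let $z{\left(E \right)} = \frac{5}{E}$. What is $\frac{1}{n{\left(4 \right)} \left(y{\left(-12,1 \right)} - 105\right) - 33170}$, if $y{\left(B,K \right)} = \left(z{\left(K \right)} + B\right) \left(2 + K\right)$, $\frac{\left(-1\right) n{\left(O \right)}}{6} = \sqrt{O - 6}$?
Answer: $- \frac{16585}{550695986} - \frac{189 i \sqrt{2}}{275347993} \approx -3.0116 \cdot 10^{-5} - 9.7072 \cdot 10^{-7} i$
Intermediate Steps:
$n{\left(O \right)} = - 6 \sqrt{-6 + O}$ ($n{\left(O \right)} = - 6 \sqrt{O - 6} = - 6 \sqrt{-6 + O}$)
$y{\left(B,K \right)} = \left(2 + K\right) \left(B + \frac{5}{K}\right)$ ($y{\left(B,K \right)} = \left(\frac{5}{K} + B\right) \left(2 + K\right) = \left(B + \frac{5}{K}\right) \left(2 + K\right) = \left(2 + K\right) \left(B + \frac{5}{K}\right)$)
$\frac{1}{n{\left(4 \right)} \left(y{\left(-12,1 \right)} - 105\right) - 33170} = \frac{1}{- 6 \sqrt{-6 + 4} \left(\left(5 + 2 \left(-12\right) + \frac{10}{1} - 12\right) - 105\right) - 33170} = \frac{1}{- 6 \sqrt{-2} \left(\left(5 - 24 + 10 \cdot 1 - 12\right) - 105\right) - 33170} = \frac{1}{- 6 i \sqrt{2} \left(\left(5 - 24 + 10 - 12\right) - 105\right) - 33170} = \frac{1}{- 6 i \sqrt{2} \left(-21 - 105\right) - 33170} = \frac{1}{- 6 i \sqrt{2} \left(-126\right) - 33170} = \frac{1}{756 i \sqrt{2} - 33170} = \frac{1}{-33170 + 756 i \sqrt{2}}$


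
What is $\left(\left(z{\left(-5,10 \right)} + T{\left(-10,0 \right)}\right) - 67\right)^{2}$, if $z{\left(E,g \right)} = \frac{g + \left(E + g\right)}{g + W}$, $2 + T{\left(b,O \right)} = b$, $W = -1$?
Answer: $\frac{53824}{9} \approx 5980.4$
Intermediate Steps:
$T{\left(b,O \right)} = -2 + b$
$z{\left(E,g \right)} = \frac{E + 2 g}{-1 + g}$ ($z{\left(E,g \right)} = \frac{g + \left(E + g\right)}{g - 1} = \frac{E + 2 g}{-1 + g}$)
$\left(\left(z{\left(-5,10 \right)} + T{\left(-10,0 \right)}\right) - 67\right)^{2} = \left(\left(\frac{-5 + 2 \cdot 10}{-1 + 10} - 12\right) - 67\right)^{2} = \left(\left(\frac{-5 + 20}{9} - 12\right) - 67\right)^{2} = \left(\left(\frac{1}{9} \cdot 15 - 12\right) - 67\right)^{2} = \left(\left(\frac{5}{3} - 12\right) - 67\right)^{2} = \left(- \frac{31}{3} - 67\right)^{2} = \left(- \frac{232}{3}\right)^{2} = \frac{53824}{9}$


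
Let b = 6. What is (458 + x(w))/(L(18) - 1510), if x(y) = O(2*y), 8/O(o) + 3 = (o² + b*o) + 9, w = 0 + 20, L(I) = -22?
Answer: -211369/707018 ≈ -0.29896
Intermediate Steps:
w = 20
O(o) = 8/(6 + o² + 6*o) (O(o) = 8/(-3 + ((o² + 6*o) + 9)) = 8/(-3 + (9 + o² + 6*o)) = 8/(6 + o² + 6*o))
x(y) = 8/(6 + 4*y² + 12*y) (x(y) = 8/(6 + (2*y)² + 6*(2*y)) = 8/(6 + 4*y² + 12*y))
(458 + x(w))/(L(18) - 1510) = (458 + 4/(3 + 2*20² + 6*20))/(-22 - 1510) = (458 + 4/(3 + 2*400 + 120))/(-1532) = (458 + 4/(3 + 800 + 120))*(-1/1532) = (458 + 4/923)*(-1/1532) = (422738/923)*(-1/1532) = -211369/707018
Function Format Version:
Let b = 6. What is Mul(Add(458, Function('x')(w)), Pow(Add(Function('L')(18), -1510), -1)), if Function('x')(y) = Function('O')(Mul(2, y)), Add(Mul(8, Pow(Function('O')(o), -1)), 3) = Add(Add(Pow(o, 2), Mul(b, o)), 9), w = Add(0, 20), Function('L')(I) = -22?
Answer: Rational(-211369, 707018) ≈ -0.29896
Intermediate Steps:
w = 20
Function('O')(o) = Mul(8, Pow(Add(6, Pow(o, 2), Mul(6, o)), -1)) (Function('O')(o) = Mul(8, Pow(Add(-3, Add(Add(Pow(o, 2), Mul(6, o)), 9)), -1)) = Mul(8, Pow(Add(-3, Add(9, Pow(o, 2), Mul(6, o))), -1)) = Mul(8, Pow(Add(6, Pow(o, 2), Mul(6, o)), -1)))
Function('x')(y) = Mul(8, Pow(Add(6, Mul(4, Pow(y, 2)), Mul(12, y)), -1)) (Function('x')(y) = Mul(8, Pow(Add(6, Pow(Mul(2, y), 2), Mul(6, Mul(2, y))), -1)) = Mul(8, Pow(Add(6, Mul(4, Pow(y, 2)), Mul(12, y)), -1)))
Mul(Add(458, Function('x')(w)), Pow(Add(Function('L')(18), -1510), -1)) = Mul(Add(458, Mul(4, Pow(Add(3, Mul(2, Pow(20, 2)), Mul(6, 20)), -1))), Pow(Add(-22, -1510), -1)) = Mul(Add(458, Mul(4, Pow(Add(3, Mul(2, 400), 120), -1))), Pow(-1532, -1)) = Mul(Add(458, Mul(4, Pow(Add(3, 800, 120), -1))), Rational(-1, 1532)) = Mul(Add(458, Mul(4, Pow(923, -1))), Rational(-1, 1532)) = Mul(Add(458, Mul(4, Rational(1, 923))), Rational(-1, 1532)) = Mul(Add(458, Rational(4, 923)), Rational(-1, 1532)) = Mul(Rational(422738, 923), Rational(-1, 1532)) = Rational(-211369, 707018)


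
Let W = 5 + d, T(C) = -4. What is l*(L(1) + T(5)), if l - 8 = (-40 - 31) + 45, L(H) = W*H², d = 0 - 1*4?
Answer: 54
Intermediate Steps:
d = -4 (d = 0 - 4 = -4)
W = 1 (W = 5 - 4 = 1)
L(H) = H² (L(H) = 1*H² = H²)
l = -18 (l = 8 + ((-40 - 31) + 45) = 8 + (-71 + 45) = 8 - 26 = -18)
l*(L(1) + T(5)) = -18*(1² - 4) = -18*(1 - 4) = -18*(-3) = 54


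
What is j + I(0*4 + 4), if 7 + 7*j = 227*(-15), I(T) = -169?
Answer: -4595/7 ≈ -656.43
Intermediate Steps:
j = -3412/7 (j = -1 + (227*(-15))/7 = -1 + (⅐)*(-3405) = -1 - 3405/7 = -3412/7 ≈ -487.43)
j + I(0*4 + 4) = -3412/7 - 169 = -4595/7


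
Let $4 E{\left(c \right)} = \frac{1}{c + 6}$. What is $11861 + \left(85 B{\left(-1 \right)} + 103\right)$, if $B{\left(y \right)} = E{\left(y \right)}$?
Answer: $\frac{47873}{4} \approx 11968.0$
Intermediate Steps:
$E{\left(c \right)} = \frac{1}{4 \left(6 + c\right)}$ ($E{\left(c \right)} = \frac{1}{4 \left(c + 6\right)} = \frac{1}{4 \left(6 + c\right)}$)
$B{\left(y \right)} = \frac{1}{4 \left(6 + y\right)}$
$11861 + \left(85 B{\left(-1 \right)} + 103\right) = 11861 + \left(85 \frac{1}{4 \left(6 - 1\right)} + 103\right) = 11861 + \left(85 \frac{1}{4 \cdot 5} + 103\right) = 11861 + \left(85 \cdot \frac{1}{4} \cdot \frac{1}{5} + 103\right) = 11861 + \left(85 \cdot \frac{1}{20} + 103\right) = 11861 + \left(\frac{17}{4} + 103\right) = 11861 + \frac{429}{4} = \frac{47873}{4}$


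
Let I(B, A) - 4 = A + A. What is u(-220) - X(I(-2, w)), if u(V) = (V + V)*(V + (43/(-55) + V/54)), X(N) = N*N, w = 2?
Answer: 2669560/27 ≈ 98873.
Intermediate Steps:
I(B, A) = 4 + 2*A (I(B, A) = 4 + (A + A) = 4 + 2*A)
X(N) = N²
u(V) = 2*V*(-43/55 + 55*V/54) (u(V) = (2*V)*(V + (43*(-1/55) + V*(1/54))) = (2*V)*(V + (-43/55 + V/54)) = (2*V)*(-43/55 + 55*V/54) = 2*V*(-43/55 + 55*V/54))
u(-220) - X(I(-2, w)) = (1/1485)*(-220)*(-2322 + 3025*(-220)) - (4 + 2*2)² = (1/1485)*(-220)*(-2322 - 665500) - (4 + 4)² = (1/1485)*(-220)*(-667822) - 1*8² = 2671288/27 - 1*64 = 2671288/27 - 64 = 2669560/27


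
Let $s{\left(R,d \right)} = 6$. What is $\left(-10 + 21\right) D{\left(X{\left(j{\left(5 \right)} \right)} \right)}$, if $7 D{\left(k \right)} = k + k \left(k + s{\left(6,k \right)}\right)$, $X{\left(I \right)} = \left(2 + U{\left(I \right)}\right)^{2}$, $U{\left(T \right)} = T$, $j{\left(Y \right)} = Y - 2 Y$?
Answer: $\frac{1584}{7} \approx 226.29$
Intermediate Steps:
$j{\left(Y \right)} = - Y$
$X{\left(I \right)} = \left(2 + I\right)^{2}$
$D{\left(k \right)} = \frac{k}{7} + \frac{k \left(6 + k\right)}{7}$ ($D{\left(k \right)} = \frac{k + k \left(k + 6\right)}{7} = \frac{k + k \left(6 + k\right)}{7} = \frac{k}{7} + \frac{k \left(6 + k\right)}{7}$)
$\left(-10 + 21\right) D{\left(X{\left(j{\left(5 \right)} \right)} \right)} = \left(-10 + 21\right) \frac{\left(2 - 5\right)^{2} \left(7 + \left(2 - 5\right)^{2}\right)}{7} = 11 \frac{\left(2 - 5\right)^{2} \left(7 + \left(2 - 5\right)^{2}\right)}{7} = 11 \frac{\left(-3\right)^{2} \left(7 + \left(-3\right)^{2}\right)}{7} = 11 \cdot \frac{1}{7} \cdot 9 \left(7 + 9\right) = 11 \cdot \frac{1}{7} \cdot 9 \cdot 16 = 11 \cdot \frac{144}{7} = \frac{1584}{7}$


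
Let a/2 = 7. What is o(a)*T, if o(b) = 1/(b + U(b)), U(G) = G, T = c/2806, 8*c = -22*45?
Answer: -495/314272 ≈ -0.0015751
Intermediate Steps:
c = -495/4 (c = (-22*45)/8 = (⅛)*(-990) = -495/4 ≈ -123.75)
T = -495/11224 (T = -495/4/2806 = -495/4*1/2806 = -495/11224 ≈ -0.044102)
a = 14 (a = 2*7 = 14)
o(b) = 1/(2*b) (o(b) = 1/(b + b) = 1/(2*b))
o(a)*T = ((½)/14)*(-495/11224) = ((½)*(1/14))*(-495/11224) = (1/28)*(-495/11224) = -495/314272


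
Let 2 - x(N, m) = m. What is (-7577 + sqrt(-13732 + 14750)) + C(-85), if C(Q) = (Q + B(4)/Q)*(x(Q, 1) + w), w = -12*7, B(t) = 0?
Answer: -522 + sqrt(1018) ≈ -490.09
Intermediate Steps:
x(N, m) = 2 - m
w = -84
C(Q) = -83*Q (C(Q) = (Q + 0/Q)*((2 - 1*1) - 84) = (Q + 0)*((2 - 1) - 84) = Q*(1 - 84) = Q*(-83) = -83*Q)
(-7577 + sqrt(-13732 + 14750)) + C(-85) = (-7577 + sqrt(-13732 + 14750)) - 83*(-85) = (-7577 + sqrt(1018)) + 7055 = -522 + sqrt(1018)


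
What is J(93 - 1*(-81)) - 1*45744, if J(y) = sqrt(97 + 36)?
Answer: -45744 + sqrt(133) ≈ -45733.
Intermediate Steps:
J(y) = sqrt(133)
J(93 - 1*(-81)) - 1*45744 = sqrt(133) - 1*45744 = sqrt(133) - 45744 = -45744 + sqrt(133)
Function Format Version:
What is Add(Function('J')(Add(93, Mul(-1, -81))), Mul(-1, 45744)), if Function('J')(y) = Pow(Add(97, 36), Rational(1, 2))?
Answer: Add(-45744, Pow(133, Rational(1, 2))) ≈ -45733.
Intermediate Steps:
Function('J')(y) = Pow(133, Rational(1, 2))
Add(Function('J')(Add(93, Mul(-1, -81))), Mul(-1, 45744)) = Add(Pow(133, Rational(1, 2)), Mul(-1, 45744)) = Add(Pow(133, Rational(1, 2)), -45744) = Add(-45744, Pow(133, Rational(1, 2)))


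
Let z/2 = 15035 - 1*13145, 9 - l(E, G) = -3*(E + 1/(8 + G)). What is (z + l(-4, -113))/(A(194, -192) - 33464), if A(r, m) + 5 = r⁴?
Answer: 132194/49575225945 ≈ 2.6665e-6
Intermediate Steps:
A(r, m) = -5 + r⁴
l(E, G) = 9 + 3*E + 3/(8 + G) (l(E, G) = 9 - (-3)*(E + 1/(8 + G)) = 9 - (-3*E - 3/(8 + G)) = 9 + (3*E + 3/(8 + G)) = 9 + 3*E + 3/(8 + G))
z = 3780 (z = 2*(15035 - 1*13145) = 2*(15035 - 13145) = 2*1890 = 3780)
(z + l(-4, -113))/(A(194, -192) - 33464) = (3780 + 3*(25 + 3*(-113) + 8*(-4) - 4*(-113))/(8 - 113))/((-5 + 194⁴) - 33464) = (3780 + 3*(25 - 339 - 32 + 452)/(-105))/((-5 + 1416468496) - 33464) = (3780 + 3*(-1/105)*106)/(1416468491 - 33464) = (3780 - 106/35)/1416435027 = (132194/35)*(1/1416435027) = 132194/49575225945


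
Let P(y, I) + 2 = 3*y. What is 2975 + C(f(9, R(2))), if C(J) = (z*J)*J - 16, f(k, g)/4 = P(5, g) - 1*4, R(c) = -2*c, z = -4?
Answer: -2225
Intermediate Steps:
P(y, I) = -2 + 3*y
f(k, g) = 36 (f(k, g) = 4*((-2 + 3*5) - 1*4) = 4*((-2 + 15) - 4) = 4*(13 - 4) = 4*9 = 36)
C(J) = -16 - 4*J² (C(J) = (-4*J)*J - 16 = -4*J² - 16 = -16 - 4*J²)
2975 + C(f(9, R(2))) = 2975 + (-16 - 4*36²) = 2975 + (-16 - 4*1296) = 2975 + (-16 - 5184) = 2975 - 5200 = -2225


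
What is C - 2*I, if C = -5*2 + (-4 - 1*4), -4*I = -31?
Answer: -67/2 ≈ -33.500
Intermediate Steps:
I = 31/4 (I = -1/4*(-31) = 31/4 ≈ 7.7500)
C = -18 (C = -10 + (-4 - 4) = -10 - 8 = -18)
C - 2*I = -18 - 2*31/4 = -18 - 31/2 = -67/2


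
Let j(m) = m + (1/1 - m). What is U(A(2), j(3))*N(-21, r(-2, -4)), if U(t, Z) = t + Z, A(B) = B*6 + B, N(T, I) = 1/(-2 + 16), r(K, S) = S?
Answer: 15/14 ≈ 1.0714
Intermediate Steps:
N(T, I) = 1/14
A(B) = 7*B (A(B) = 6*B + B = 7*B)
j(m) = 1 (j(m) = m + (1 - m) = 1)
U(t, Z) = Z + t
U(A(2), j(3))*N(-21, r(-2, -4)) = (1 + 7*2)*(1/14) = (1 + 14)*(1/14) = 15*(1/14) = 15/14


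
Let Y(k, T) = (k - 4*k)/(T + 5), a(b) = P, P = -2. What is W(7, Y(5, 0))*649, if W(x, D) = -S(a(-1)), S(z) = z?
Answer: 1298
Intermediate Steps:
a(b) = -2
Y(k, T) = -3*k/(5 + T) (Y(k, T) = (-3*k)/(5 + T) = -3*k/(5 + T))
W(x, D) = 2 (W(x, D) = -1*(-2) = 2)
W(7, Y(5, 0))*649 = 2*649 = 1298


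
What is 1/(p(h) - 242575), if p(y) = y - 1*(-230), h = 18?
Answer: -1/242327 ≈ -4.1267e-6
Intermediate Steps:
p(y) = 230 + y (p(y) = y + 230 = 230 + y)
1/(p(h) - 242575) = 1/((230 + 18) - 242575) = 1/(248 - 242575) = 1/(-242327) = -1/242327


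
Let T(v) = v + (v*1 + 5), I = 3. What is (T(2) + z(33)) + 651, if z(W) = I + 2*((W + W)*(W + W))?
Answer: 9375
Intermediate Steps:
z(W) = 3 + 8*W² (z(W) = 3 + 2*((W + W)*(W + W)) = 3 + 2*((2*W)*(2*W)) = 3 + 2*(4*W²) = 3 + 8*W²)
T(v) = 5 + 2*v (T(v) = v + (v + 5) = v + (5 + v) = 5 + 2*v)
(T(2) + z(33)) + 651 = ((5 + 2*2) + (3 + 8*33²)) + 651 = ((5 + 4) + (3 + 8*1089)) + 651 = (9 + (3 + 8712)) + 651 = (9 + 8715) + 651 = 8724 + 651 = 9375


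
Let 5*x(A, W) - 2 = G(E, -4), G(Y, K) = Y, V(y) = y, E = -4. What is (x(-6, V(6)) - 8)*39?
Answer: -1638/5 ≈ -327.60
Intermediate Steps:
x(A, W) = -⅖ (x(A, W) = ⅖ + (⅕)*(-4) = ⅖ - ⅘ = -⅖)
(x(-6, V(6)) - 8)*39 = (-⅖ - 8)*39 = -42/5*39 = -1638/5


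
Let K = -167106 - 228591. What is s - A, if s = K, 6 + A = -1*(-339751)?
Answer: -735442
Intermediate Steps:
A = 339745 (A = -6 - 1*(-339751) = -6 + 339751 = 339745)
K = -395697
s = -395697
s - A = -395697 - 1*339745 = -395697 - 339745 = -735442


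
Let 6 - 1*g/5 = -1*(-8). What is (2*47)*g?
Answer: -940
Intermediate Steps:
g = -10 (g = 30 - (-5)*(-8) = 30 - 5*8 = 30 - 40 = -10)
(2*47)*g = (2*47)*(-10) = 94*(-10) = -940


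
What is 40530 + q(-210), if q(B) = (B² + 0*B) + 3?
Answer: 84633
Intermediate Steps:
q(B) = 3 + B² (q(B) = (B² + 0) + 3 = B² + 3 = 3 + B²)
40530 + q(-210) = 40530 + (3 + (-210)²) = 40530 + (3 + 44100) = 40530 + 44103 = 84633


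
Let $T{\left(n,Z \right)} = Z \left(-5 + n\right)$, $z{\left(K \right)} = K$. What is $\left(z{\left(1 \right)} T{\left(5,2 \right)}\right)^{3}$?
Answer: $0$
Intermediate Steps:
$\left(z{\left(1 \right)} T{\left(5,2 \right)}\right)^{3} = \left(1 \cdot 2 \left(-5 + 5\right)\right)^{3} = \left(1 \cdot 2 \cdot 0\right)^{3} = \left(1 \cdot 0\right)^{3} = 0^{3} = 0$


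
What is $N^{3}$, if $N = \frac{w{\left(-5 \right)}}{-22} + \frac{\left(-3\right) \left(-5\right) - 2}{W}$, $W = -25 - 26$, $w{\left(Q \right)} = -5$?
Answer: $- \frac{29791}{1412467848} \approx -2.1091 \cdot 10^{-5}$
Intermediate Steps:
$W = -51$ ($W = -25 - 26 = -51$)
$N = - \frac{31}{1122}$ ($N = - \frac{5}{-22} + \frac{\left(-3\right) \left(-5\right) - 2}{-51} = \left(-5\right) \left(- \frac{1}{22}\right) + \left(15 - 2\right) \left(- \frac{1}{51}\right) = \frac{5}{22} + 13 \left(- \frac{1}{51}\right) = \frac{5}{22} - \frac{13}{51} = - \frac{31}{1122} \approx -0.027629$)
$N^{3} = \left(- \frac{31}{1122}\right)^{3} = - \frac{29791}{1412467848}$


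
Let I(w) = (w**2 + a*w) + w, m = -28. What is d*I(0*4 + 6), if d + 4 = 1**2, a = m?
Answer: 378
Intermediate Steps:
a = -28
I(w) = w**2 - 27*w (I(w) = (w**2 - 28*w) + w = w**2 - 27*w)
d = -3 (d = -4 + 1**2 = -4 + 1 = -3)
d*I(0*4 + 6) = -3*(0*4 + 6)*(-27 + (0*4 + 6)) = -3*(0 + 6)*(-27 + (0 + 6)) = -18*(-27 + 6) = -18*(-21) = -3*(-126) = 378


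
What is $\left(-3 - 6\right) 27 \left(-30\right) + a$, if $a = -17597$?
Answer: $-10307$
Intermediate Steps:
$\left(-3 - 6\right) 27 \left(-30\right) + a = \left(-3 - 6\right) 27 \left(-30\right) - 17597 = \left(-9\right) 27 \left(-30\right) - 17597 = \left(-243\right) \left(-30\right) - 17597 = 7290 - 17597 = -10307$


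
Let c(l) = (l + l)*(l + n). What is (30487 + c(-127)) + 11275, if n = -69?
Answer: 91546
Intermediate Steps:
c(l) = 2*l*(-69 + l) (c(l) = (l + l)*(l - 69) = (2*l)*(-69 + l) = 2*l*(-69 + l))
(30487 + c(-127)) + 11275 = (30487 + 2*(-127)*(-69 - 127)) + 11275 = (30487 + 2*(-127)*(-196)) + 11275 = (30487 + 49784) + 11275 = 80271 + 11275 = 91546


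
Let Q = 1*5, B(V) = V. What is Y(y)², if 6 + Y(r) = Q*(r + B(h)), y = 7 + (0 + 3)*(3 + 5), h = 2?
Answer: 25281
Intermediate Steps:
Q = 5
y = 31 (y = 7 + 3*8 = 7 + 24 = 31)
Y(r) = 4 + 5*r (Y(r) = -6 + 5*(r + 2) = -6 + 5*(2 + r) = -6 + (10 + 5*r) = 4 + 5*r)
Y(y)² = (4 + 5*31)² = (4 + 155)² = 159² = 25281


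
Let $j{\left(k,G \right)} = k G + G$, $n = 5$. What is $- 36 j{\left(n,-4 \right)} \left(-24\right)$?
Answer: $-20736$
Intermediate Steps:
$j{\left(k,G \right)} = G + G k$ ($j{\left(k,G \right)} = G k + G = G + G k$)
$- 36 j{\left(n,-4 \right)} \left(-24\right) = - 36 \left(- 4 \left(1 + 5\right)\right) \left(-24\right) = - 36 \left(\left(-4\right) 6\right) \left(-24\right) = \left(-36\right) \left(-24\right) \left(-24\right) = 864 \left(-24\right) = -20736$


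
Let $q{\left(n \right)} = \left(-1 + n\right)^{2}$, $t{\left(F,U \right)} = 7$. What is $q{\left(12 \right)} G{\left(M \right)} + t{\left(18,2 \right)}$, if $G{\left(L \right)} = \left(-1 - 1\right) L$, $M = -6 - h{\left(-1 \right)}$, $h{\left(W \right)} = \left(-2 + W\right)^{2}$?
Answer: $3637$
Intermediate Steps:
$M = -15$ ($M = -6 - \left(-2 - 1\right)^{2} = -6 - \left(-3\right)^{2} = -6 - 9 = -15$)
$G{\left(L \right)} = - 2 L$
$q{\left(12 \right)} G{\left(M \right)} + t{\left(18,2 \right)} = \left(-1 + 12\right)^{2} \left(\left(-2\right) \left(-15\right)\right) + 7 = 11^{2} \cdot 30 + 7 = 121 \cdot 30 + 7 = 3630 + 7 = 3637$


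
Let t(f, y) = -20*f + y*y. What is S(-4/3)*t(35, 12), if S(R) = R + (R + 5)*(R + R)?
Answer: 55600/9 ≈ 6177.8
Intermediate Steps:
S(R) = R + 2*R*(5 + R) (S(R) = R + (5 + R)*(2*R) = R + 2*R*(5 + R))
t(f, y) = y**2 - 20*f (t(f, y) = -20*f + y**2 = y**2 - 20*f)
S(-4/3)*t(35, 12) = ((-4/3)*(11 + 2*(-4/3)))*(12**2 - 20*35) = ((-4*1/3)*(11 + 2*(-4*1/3)))*(144 - 700) = -4*(11 + 2*(-4/3))/3*(-556) = -4*(11 - 8/3)/3*(-556) = -4/3*25/3*(-556) = -100/9*(-556) = 55600/9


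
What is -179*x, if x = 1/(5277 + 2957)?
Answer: -1/46 ≈ -0.021739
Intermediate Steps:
x = 1/8234 ≈ 0.00012145
-179*x = -179*1/8234 = -1/46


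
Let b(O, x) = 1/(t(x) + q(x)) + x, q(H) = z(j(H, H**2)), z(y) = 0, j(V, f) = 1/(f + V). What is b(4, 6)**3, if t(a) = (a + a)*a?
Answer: 81182737/373248 ≈ 217.50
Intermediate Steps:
j(V, f) = 1/(V + f)
t(a) = 2*a**2 (t(a) = (2*a)*a = 2*a**2)
q(H) = 0
b(O, x) = x + 1/(2*x**2) (b(O, x) = 1/(2*x**2 + 0) + x = 1/(2*x**2) + x = x + 1/(2*x**2))
b(4, 6)**3 = (6 + (1/2)/6**2)**3 = (6 + (1/2)*(1/36))**3 = (6 + 1/72)**3 = (433/72)**3 = 81182737/373248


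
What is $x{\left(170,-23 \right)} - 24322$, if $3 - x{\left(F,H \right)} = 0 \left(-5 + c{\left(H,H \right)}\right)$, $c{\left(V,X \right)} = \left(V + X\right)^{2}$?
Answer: $-24319$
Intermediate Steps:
$x{\left(F,H \right)} = 3$ ($x{\left(F,H \right)} = 3 - 0 \left(-5 + \left(H + H\right)^{2}\right) = 3 - 0 \left(-5 + \left(2 H\right)^{2}\right) = 3 - 0 \left(-5 + 4 H^{2}\right) = 3 - 0 = 3 + 0 = 3$)
$x{\left(170,-23 \right)} - 24322 = 3 - 24322 = -24319$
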